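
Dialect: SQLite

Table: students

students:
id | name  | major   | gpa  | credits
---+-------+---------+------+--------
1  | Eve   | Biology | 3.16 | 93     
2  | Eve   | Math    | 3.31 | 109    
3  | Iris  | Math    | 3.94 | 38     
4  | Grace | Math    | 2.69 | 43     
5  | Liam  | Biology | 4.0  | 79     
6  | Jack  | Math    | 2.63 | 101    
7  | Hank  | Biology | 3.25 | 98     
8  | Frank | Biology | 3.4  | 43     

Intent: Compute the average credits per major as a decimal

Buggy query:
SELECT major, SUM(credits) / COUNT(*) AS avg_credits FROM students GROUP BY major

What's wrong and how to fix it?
Bug: Both operands are integers, so '/' performs integer division and truncates

Fix: Cast one side to REAL so the division keeps the fractional part

Corrected query:
SELECT major, SUM(credits) * 1.0 / COUNT(*) AS avg_credits FROM students GROUP BY major

Result:
major   | avg_credits
--------+------------
Biology | 78.25      
Math    | 72.75      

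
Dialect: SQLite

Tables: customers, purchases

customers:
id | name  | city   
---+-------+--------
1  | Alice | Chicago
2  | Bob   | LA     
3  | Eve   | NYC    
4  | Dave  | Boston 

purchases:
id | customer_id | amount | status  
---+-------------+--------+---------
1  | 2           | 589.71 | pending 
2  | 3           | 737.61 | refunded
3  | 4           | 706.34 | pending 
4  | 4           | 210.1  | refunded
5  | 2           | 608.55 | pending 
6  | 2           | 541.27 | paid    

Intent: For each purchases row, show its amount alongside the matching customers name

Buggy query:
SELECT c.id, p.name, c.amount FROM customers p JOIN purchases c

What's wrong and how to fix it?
Bug: JOIN with no ON clause produces a cartesian product; every purchases row pairs with every customers row

Fix: Add ON c.customer_id = p.id to the JOIN

Corrected query:
SELECT c.id, p.name, c.amount FROM customers p JOIN purchases c ON c.customer_id = p.id

Result:
id | name | amount
---+------+-------
1  | Bob  | 589.71
2  | Eve  | 737.61
3  | Dave | 706.34
4  | Dave | 210.1 
5  | Bob  | 608.55
6  | Bob  | 541.27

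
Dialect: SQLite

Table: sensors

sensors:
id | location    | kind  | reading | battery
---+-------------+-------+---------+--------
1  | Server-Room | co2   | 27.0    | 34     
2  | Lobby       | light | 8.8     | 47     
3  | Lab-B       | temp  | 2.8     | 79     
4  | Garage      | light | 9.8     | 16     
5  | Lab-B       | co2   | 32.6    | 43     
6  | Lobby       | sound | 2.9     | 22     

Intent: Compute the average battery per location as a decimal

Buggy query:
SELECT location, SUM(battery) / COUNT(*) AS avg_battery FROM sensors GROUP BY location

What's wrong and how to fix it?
Bug: SUM(battery) and COUNT(*) are both integers; the division truncates the fractional part

Fix: Cast one side to REAL so the division keeps the fractional part

Corrected query:
SELECT location, SUM(battery) * 1.0 / COUNT(*) AS avg_battery FROM sensors GROUP BY location

Result:
location    | avg_battery
------------+------------
Garage      | 16         
Lab-B       | 61         
Lobby       | 34.5       
Server-Room | 34         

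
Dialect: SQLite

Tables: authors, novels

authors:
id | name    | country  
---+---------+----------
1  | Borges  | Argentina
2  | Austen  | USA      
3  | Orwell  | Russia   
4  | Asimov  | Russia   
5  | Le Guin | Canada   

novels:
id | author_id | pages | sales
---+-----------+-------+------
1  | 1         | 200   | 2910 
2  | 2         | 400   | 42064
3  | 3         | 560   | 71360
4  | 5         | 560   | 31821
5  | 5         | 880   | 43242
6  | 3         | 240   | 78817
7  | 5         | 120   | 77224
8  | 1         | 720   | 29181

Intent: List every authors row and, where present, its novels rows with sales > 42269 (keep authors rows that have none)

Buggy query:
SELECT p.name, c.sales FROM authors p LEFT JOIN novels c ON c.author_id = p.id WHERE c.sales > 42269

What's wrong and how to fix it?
Bug: Filtering c.sales in WHERE discards the NULL rows produced by LEFT JOIN, turning it into an inner join

Fix: Put 'c.sales > 42269' in the JOIN's ON clause instead of WHERE

Corrected query:
SELECT p.name, c.sales FROM authors p LEFT JOIN novels c ON c.author_id = p.id AND c.sales > 42269

Result:
name    | sales
--------+------
Borges  | NULL 
Austen  | NULL 
Orwell  | 71360
Orwell  | 78817
Asimov  | NULL 
Le Guin | 43242
Le Guin | 77224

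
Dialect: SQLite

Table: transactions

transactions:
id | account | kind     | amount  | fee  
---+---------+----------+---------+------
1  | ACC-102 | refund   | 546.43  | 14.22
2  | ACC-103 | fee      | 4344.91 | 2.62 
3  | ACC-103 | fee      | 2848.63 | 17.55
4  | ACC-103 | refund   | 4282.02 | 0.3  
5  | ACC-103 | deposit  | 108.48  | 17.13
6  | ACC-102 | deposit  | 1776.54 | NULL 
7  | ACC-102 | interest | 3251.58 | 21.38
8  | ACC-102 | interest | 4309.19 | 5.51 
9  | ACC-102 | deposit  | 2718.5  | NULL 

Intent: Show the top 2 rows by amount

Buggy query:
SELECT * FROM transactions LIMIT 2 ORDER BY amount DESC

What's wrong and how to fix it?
Bug: LIMIT must come after ORDER BY

Fix: Sort with ORDER BY, then apply LIMIT

Corrected query:
SELECT * FROM transactions ORDER BY amount DESC LIMIT 2

Result:
id | account | kind     | amount  | fee 
---+---------+----------+---------+-----
2  | ACC-103 | fee      | 4344.91 | 2.62
8  | ACC-102 | interest | 4309.19 | 5.51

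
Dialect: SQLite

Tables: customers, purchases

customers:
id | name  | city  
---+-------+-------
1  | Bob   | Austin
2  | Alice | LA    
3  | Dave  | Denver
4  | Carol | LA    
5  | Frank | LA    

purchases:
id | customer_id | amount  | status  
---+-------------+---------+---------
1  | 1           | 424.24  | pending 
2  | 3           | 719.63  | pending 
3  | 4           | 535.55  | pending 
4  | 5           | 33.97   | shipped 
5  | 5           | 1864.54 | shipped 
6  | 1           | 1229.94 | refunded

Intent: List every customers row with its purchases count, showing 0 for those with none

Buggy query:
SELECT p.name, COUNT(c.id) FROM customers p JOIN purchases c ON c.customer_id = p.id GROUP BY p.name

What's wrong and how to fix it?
Bug: INNER JOIN drops customers rows that have no matching purchases rows

Fix: Switch to LEFT JOIN to retain unmatched parent rows

Corrected query:
SELECT p.name, COUNT(c.id) FROM customers p LEFT JOIN purchases c ON c.customer_id = p.id GROUP BY p.name

Result:
name  | COUNT(c.id)
------+------------
Alice | 0          
Bob   | 2          
Carol | 1          
Dave  | 1          
Frank | 2          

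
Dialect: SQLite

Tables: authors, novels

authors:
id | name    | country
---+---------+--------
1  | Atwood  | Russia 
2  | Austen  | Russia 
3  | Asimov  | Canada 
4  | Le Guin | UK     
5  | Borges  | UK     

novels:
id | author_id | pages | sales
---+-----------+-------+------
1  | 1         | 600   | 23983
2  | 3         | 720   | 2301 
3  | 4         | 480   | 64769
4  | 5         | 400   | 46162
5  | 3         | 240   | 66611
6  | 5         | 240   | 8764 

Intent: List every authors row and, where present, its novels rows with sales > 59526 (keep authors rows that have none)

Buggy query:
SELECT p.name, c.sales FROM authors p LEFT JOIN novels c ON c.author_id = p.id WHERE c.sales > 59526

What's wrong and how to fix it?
Bug: Filtering c.sales in WHERE discards the NULL rows produced by LEFT JOIN, turning it into an inner join

Fix: Put 'c.sales > 59526' in the JOIN's ON clause instead of WHERE

Corrected query:
SELECT p.name, c.sales FROM authors p LEFT JOIN novels c ON c.author_id = p.id AND c.sales > 59526

Result:
name    | sales
--------+------
Atwood  | NULL 
Austen  | NULL 
Asimov  | 66611
Le Guin | 64769
Borges  | NULL 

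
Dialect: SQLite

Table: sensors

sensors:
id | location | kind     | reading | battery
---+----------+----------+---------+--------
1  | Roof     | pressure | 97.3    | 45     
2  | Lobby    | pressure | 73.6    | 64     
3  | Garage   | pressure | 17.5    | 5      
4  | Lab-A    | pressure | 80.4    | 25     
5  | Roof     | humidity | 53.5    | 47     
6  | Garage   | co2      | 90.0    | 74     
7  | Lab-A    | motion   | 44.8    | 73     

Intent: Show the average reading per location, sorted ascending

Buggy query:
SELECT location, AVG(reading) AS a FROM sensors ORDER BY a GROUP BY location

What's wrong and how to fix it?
Bug: GROUP BY must precede ORDER BY

Fix: Move ORDER BY to the end, after GROUP BY

Corrected query:
SELECT location, AVG(reading) AS a FROM sensors GROUP BY location ORDER BY a

Result:
location | a    
---------+------
Garage   | 53.75
Lab-A    | 62.6 
Lobby    | 73.6 
Roof     | 75.4 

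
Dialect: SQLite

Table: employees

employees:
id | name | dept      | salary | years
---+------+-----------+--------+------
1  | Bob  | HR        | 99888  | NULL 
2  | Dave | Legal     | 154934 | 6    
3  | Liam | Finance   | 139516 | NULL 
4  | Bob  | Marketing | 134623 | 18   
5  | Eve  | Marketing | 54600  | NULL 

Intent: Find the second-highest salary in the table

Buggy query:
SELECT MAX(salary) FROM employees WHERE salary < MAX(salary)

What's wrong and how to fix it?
Bug: MAX(salary) on the right of the comparison is an aggregate-in-WHERE error

Fix: Compute the overall MAX in a subquery, then take MAX of rows below it

Corrected query:
SELECT MAX(salary) FROM employees WHERE salary < (SELECT MAX(salary) FROM employees)

Result:
MAX(salary)
-----------
139516     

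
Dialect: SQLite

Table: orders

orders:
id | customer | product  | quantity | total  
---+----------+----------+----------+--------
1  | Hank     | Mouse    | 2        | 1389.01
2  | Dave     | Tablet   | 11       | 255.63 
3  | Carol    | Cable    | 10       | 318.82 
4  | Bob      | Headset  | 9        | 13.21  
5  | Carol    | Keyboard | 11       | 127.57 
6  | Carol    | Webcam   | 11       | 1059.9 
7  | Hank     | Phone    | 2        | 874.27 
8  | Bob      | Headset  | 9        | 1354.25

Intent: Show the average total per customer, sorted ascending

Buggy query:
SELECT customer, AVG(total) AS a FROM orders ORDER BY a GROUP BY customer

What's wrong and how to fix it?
Bug: GROUP BY must precede ORDER BY

Fix: Reorder: SELECT … FROM … GROUP BY … ORDER BY …

Corrected query:
SELECT customer, AVG(total) AS a FROM orders GROUP BY customer ORDER BY a

Result:
customer | a         
---------+-----------
Dave     | 255.63    
Carol    | 502.096667
Bob      | 683.73    
Hank     | 1131.64   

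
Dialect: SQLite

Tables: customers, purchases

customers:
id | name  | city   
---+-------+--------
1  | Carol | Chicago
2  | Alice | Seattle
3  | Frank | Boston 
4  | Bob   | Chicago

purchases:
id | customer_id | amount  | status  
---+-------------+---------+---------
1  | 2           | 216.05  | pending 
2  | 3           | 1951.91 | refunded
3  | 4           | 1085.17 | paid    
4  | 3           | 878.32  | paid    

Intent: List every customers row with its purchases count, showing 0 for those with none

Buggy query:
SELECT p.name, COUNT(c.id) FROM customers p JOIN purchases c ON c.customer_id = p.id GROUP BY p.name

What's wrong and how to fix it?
Bug: INNER JOIN drops customers rows that have no matching purchases rows

Fix: Use LEFT JOIN so parents without children still appear (COUNT(c.id) gives 0)

Corrected query:
SELECT p.name, COUNT(c.id) FROM customers p LEFT JOIN purchases c ON c.customer_id = p.id GROUP BY p.name

Result:
name  | COUNT(c.id)
------+------------
Alice | 1          
Bob   | 1          
Carol | 0          
Frank | 2          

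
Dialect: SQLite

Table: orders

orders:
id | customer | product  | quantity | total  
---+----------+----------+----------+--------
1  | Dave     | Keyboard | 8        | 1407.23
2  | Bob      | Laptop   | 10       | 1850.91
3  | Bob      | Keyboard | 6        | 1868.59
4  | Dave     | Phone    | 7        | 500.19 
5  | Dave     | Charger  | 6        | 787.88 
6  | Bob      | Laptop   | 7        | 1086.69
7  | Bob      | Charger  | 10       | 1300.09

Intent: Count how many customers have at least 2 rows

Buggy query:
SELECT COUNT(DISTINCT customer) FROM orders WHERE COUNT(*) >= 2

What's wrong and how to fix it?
Bug: COUNT(*) cannot appear in WHERE; the per-group count doesn't exist yet

Fix: Use a subquery that GROUPs and filters with HAVING, then count its rows

Corrected query:
SELECT COUNT(*) FROM (SELECT customer FROM orders GROUP BY customer HAVING COUNT(*) >= 2)

Result:
COUNT(*)
--------
2       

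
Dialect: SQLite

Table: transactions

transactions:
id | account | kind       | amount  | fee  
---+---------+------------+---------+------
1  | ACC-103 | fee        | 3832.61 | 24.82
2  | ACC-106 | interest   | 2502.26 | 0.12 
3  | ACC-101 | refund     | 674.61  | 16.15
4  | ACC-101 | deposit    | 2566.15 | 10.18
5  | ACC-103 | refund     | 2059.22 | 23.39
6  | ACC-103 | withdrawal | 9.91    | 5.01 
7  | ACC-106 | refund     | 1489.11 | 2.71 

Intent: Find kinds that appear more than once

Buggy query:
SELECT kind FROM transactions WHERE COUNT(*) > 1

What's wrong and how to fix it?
Bug: COUNT(*) is an aggregate and cannot be used in WHERE

Fix: Group first, then use HAVING for the count condition

Corrected query:
SELECT kind FROM transactions GROUP BY kind HAVING COUNT(*) > 1

Result:
kind  
------
refund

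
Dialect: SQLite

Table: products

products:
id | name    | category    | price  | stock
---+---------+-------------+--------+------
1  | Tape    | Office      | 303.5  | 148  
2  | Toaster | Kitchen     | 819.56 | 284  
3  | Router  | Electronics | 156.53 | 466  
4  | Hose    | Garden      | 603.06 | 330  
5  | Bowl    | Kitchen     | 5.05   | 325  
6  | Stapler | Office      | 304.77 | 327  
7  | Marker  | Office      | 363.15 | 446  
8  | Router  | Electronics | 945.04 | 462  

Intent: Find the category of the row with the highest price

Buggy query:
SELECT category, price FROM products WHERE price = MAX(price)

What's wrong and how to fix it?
Bug: MAX(price) is an aggregate and cannot be used directly in WHERE

Fix: Use a subquery: WHERE price = (SELECT MAX(price) FROM products)

Corrected query:
SELECT category, price FROM products WHERE price = (SELECT MAX(price) FROM products)

Result:
category    | price 
------------+-------
Electronics | 945.04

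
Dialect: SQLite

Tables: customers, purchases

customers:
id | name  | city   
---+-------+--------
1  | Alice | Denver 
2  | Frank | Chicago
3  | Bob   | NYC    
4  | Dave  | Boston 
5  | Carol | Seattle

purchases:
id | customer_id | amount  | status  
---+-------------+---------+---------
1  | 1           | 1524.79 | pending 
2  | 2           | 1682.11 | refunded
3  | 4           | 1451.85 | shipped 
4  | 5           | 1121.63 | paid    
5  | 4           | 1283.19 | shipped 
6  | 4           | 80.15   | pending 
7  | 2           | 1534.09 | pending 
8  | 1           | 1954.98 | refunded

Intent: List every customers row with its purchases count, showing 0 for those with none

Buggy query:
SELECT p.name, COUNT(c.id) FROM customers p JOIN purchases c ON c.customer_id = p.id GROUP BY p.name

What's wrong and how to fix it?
Bug: INNER JOIN drops customers rows that have no matching purchases rows

Fix: Switch to LEFT JOIN to retain unmatched parent rows

Corrected query:
SELECT p.name, COUNT(c.id) FROM customers p LEFT JOIN purchases c ON c.customer_id = p.id GROUP BY p.name

Result:
name  | COUNT(c.id)
------+------------
Alice | 2          
Bob   | 0          
Carol | 1          
Dave  | 3          
Frank | 2          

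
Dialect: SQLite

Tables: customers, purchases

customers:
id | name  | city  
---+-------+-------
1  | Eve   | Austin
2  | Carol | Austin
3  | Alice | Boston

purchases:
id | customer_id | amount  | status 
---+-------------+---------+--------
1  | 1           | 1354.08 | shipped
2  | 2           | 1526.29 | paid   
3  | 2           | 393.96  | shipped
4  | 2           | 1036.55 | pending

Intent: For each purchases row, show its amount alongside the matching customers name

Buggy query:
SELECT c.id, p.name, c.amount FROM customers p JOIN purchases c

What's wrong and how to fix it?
Bug: JOIN with no ON clause produces a cartesian product; every purchases row pairs with every customers row

Fix: Add ON c.customer_id = p.id to the JOIN

Corrected query:
SELECT c.id, p.name, c.amount FROM customers p JOIN purchases c ON c.customer_id = p.id

Result:
id | name  | amount 
---+-------+--------
1  | Eve   | 1354.08
2  | Carol | 1526.29
3  | Carol | 393.96 
4  | Carol | 1036.55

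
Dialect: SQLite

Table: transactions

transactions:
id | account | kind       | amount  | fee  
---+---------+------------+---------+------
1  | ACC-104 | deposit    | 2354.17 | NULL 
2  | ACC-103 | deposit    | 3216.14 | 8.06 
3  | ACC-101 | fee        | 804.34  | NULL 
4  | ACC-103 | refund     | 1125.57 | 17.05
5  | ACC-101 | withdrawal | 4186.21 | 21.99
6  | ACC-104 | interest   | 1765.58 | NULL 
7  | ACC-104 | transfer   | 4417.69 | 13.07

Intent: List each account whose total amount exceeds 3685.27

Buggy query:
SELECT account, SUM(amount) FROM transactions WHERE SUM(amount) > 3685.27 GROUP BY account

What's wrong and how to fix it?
Bug: WHERE runs before GROUP BY, so aggregates aren't available there

Fix: Move the aggregate condition to a HAVING clause

Corrected query:
SELECT account, SUM(amount) FROM transactions GROUP BY account HAVING SUM(amount) > 3685.27

Result:
account | SUM(amount)
--------+------------
ACC-101 | 4990.55    
ACC-103 | 4341.71    
ACC-104 | 8537.44    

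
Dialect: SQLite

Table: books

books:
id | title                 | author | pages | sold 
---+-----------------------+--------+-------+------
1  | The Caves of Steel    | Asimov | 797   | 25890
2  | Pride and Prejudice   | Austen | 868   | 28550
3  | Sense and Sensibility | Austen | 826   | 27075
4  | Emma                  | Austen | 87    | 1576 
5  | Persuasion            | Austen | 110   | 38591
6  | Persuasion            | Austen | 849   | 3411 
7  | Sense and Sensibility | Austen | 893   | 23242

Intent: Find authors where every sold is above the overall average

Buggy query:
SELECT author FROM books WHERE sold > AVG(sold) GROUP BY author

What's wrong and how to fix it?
Bug: AVG() is an aggregate; it can't sit directly in WHERE

Fix: Compute the overall average in a scalar subquery and compare each group's MIN against it in HAVING

Corrected query:
SELECT author FROM books GROUP BY author HAVING MIN(sold) > (SELECT AVG(sold) FROM books)

Result:
author
------
Asimov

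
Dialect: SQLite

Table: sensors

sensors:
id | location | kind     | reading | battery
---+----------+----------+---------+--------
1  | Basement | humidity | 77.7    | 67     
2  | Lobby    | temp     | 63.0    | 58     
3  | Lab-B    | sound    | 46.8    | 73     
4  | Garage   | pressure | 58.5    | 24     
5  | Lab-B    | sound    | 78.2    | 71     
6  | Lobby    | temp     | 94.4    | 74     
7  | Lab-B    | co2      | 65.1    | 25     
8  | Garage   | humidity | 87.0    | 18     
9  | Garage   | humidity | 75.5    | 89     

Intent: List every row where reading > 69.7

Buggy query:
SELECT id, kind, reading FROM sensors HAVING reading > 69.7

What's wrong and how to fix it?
Bug: This is a non-aggregate query (no GROUP BY, no aggregates), so in SQLite the HAVING clause is invalid here; a row-level condition belongs in WHERE

Fix: Replace HAVING with WHERE since the condition applies to individual rows

Corrected query:
SELECT id, kind, reading FROM sensors WHERE reading > 69.7

Result:
id | kind     | reading
---+----------+--------
1  | humidity | 77.7   
5  | sound    | 78.2   
6  | temp     | 94.4   
8  | humidity | 87     
9  | humidity | 75.5   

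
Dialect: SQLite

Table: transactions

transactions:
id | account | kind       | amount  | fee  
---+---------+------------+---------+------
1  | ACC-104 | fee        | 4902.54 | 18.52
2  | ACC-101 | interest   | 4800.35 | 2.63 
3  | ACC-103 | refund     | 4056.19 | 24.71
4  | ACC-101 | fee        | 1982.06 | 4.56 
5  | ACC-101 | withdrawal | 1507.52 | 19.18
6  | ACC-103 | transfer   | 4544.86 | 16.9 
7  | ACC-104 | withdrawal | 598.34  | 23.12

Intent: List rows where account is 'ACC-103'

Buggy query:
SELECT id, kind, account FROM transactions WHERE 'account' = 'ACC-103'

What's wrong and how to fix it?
Bug: 'account' in single quotes is a string literal, not the column; the comparison is literal-vs-literal and never true

Fix: Reference the column as account without single quotes

Corrected query:
SELECT id, kind, account FROM transactions WHERE account = 'ACC-103'

Result:
id | kind     | account
---+----------+--------
3  | refund   | ACC-103
6  | transfer | ACC-103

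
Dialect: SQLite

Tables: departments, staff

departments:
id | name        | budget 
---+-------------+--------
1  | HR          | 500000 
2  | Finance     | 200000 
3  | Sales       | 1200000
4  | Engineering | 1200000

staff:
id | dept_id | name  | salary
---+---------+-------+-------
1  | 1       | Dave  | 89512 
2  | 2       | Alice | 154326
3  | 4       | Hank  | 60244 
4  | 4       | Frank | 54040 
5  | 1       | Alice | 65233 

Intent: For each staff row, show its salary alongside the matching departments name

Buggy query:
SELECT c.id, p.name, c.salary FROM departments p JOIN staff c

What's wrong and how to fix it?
Bug: JOIN with no ON clause produces a cartesian product; every staff row pairs with every departments row

Fix: Specify the join condition linking the foreign key to the parent id

Corrected query:
SELECT c.id, p.name, c.salary FROM departments p JOIN staff c ON c.dept_id = p.id

Result:
id | name        | salary
---+-------------+-------
1  | HR          | 89512 
2  | Finance     | 154326
3  | Engineering | 60244 
4  | Engineering | 54040 
5  | HR          | 65233 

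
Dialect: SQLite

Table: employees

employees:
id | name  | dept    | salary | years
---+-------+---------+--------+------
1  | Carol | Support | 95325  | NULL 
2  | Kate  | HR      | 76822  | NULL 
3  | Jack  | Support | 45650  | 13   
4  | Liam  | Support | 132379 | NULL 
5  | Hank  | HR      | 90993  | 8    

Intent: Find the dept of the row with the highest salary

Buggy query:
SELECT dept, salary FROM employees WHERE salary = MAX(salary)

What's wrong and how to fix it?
Bug: MAX(salary) is an aggregate and cannot be used directly in WHERE

Fix: Use a subquery: WHERE salary = (SELECT MAX(salary) FROM employees)

Corrected query:
SELECT dept, salary FROM employees WHERE salary = (SELECT MAX(salary) FROM employees)

Result:
dept    | salary
--------+-------
Support | 132379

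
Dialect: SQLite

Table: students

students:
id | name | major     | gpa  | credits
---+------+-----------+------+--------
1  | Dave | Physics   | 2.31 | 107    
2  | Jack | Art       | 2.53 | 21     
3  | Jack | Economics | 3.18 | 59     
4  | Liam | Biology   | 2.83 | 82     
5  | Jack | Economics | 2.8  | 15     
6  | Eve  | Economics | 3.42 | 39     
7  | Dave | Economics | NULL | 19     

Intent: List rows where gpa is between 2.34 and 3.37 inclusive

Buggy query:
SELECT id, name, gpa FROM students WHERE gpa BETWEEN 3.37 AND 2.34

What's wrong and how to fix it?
Bug: BETWEEN expects the lower bound first; with 3.37 AND 2.34 the range is empty

Fix: Write BETWEEN 2.34 AND 3.37

Corrected query:
SELECT id, name, gpa FROM students WHERE gpa BETWEEN 2.34 AND 3.37

Result:
id | name | gpa 
---+------+-----
2  | Jack | 2.53
3  | Jack | 3.18
4  | Liam | 2.83
5  | Jack | 2.8 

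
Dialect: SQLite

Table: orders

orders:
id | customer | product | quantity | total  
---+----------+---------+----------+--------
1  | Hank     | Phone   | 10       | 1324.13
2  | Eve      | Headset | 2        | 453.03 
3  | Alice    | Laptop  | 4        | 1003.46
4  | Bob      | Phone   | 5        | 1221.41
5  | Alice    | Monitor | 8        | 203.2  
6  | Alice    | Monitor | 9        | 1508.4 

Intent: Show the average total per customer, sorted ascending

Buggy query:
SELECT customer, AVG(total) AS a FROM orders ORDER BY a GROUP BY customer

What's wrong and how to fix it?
Bug: GROUP BY must precede ORDER BY

Fix: Reorder: SELECT … FROM … GROUP BY … ORDER BY …

Corrected query:
SELECT customer, AVG(total) AS a FROM orders GROUP BY customer ORDER BY a

Result:
customer | a      
---------+--------
Eve      | 453.03 
Alice    | 905.02 
Bob      | 1221.41
Hank     | 1324.13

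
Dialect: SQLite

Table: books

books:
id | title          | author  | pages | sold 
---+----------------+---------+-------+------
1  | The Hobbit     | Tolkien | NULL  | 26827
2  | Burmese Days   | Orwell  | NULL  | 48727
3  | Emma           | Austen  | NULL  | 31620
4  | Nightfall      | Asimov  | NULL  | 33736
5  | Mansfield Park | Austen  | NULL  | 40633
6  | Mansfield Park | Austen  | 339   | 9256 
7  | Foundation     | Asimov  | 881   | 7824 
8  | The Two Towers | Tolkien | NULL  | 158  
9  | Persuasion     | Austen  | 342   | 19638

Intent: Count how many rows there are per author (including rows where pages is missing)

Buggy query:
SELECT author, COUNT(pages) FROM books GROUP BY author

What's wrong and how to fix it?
Bug: COUNT(column) counts non-NULL values only; rows with NULL pages aren't counted

Fix: Use COUNT(*) to count all rows regardless of NULL

Corrected query:
SELECT author, COUNT(*) FROM books GROUP BY author

Result:
author  | COUNT(*)
--------+---------
Asimov  | 2       
Austen  | 4       
Orwell  | 1       
Tolkien | 2       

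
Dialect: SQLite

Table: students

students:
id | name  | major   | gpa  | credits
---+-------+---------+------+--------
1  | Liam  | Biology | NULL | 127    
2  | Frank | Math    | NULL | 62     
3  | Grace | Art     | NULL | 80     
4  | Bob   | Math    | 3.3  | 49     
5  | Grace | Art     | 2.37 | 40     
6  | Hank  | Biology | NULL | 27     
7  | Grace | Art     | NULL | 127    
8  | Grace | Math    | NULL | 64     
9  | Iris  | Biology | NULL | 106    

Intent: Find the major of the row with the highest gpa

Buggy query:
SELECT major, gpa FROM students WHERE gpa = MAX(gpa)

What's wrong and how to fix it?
Bug: MAX(gpa) is an aggregate and cannot be used directly in WHERE

Fix: Use a subquery: WHERE gpa = (SELECT MAX(gpa) FROM students)

Corrected query:
SELECT major, gpa FROM students WHERE gpa = (SELECT MAX(gpa) FROM students)

Result:
major | gpa
------+----
Math  | 3.3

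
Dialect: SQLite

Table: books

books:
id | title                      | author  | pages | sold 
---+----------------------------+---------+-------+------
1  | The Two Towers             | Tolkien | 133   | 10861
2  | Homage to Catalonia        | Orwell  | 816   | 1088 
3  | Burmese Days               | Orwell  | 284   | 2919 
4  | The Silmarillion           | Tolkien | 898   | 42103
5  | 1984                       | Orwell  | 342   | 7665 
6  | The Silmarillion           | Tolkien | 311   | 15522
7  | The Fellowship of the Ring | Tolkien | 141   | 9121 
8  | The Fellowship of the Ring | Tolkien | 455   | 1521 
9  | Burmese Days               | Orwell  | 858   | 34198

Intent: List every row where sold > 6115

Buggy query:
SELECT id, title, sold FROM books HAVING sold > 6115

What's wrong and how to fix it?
Bug: This is a non-aggregate query (no GROUP BY, no aggregates), so in SQLite the HAVING clause is invalid here; a row-level condition belongs in WHERE

Fix: Use WHERE for row-level filtering

Corrected query:
SELECT id, title, sold FROM books WHERE sold > 6115

Result:
id | title                      | sold 
---+----------------------------+------
1  | The Two Towers             | 10861
4  | The Silmarillion           | 42103
5  | 1984                       | 7665 
6  | The Silmarillion           | 15522
7  | The Fellowship of the Ring | 9121 
9  | Burmese Days               | 34198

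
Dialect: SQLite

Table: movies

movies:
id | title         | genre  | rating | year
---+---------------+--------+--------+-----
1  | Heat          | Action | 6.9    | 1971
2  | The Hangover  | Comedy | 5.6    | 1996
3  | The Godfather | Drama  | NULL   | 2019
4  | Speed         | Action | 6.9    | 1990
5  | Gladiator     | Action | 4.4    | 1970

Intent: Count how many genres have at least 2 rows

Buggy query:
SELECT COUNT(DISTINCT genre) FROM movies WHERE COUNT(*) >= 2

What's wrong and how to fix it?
Bug: COUNT(*) cannot appear in WHERE; the per-group count doesn't exist yet

Fix: Group first with HAVING COUNT(*) >= 2, then COUNT the resulting groups

Corrected query:
SELECT COUNT(*) FROM (SELECT genre FROM movies GROUP BY genre HAVING COUNT(*) >= 2)

Result:
COUNT(*)
--------
1       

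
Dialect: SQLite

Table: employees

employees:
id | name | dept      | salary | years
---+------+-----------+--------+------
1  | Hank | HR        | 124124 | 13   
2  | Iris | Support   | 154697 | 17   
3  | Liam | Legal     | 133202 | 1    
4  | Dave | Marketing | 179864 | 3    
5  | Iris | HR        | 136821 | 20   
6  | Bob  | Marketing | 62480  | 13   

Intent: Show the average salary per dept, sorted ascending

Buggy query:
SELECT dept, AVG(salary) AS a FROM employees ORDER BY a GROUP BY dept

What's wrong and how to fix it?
Bug: GROUP BY must precede ORDER BY

Fix: Move ORDER BY to the end, after GROUP BY

Corrected query:
SELECT dept, AVG(salary) AS a FROM employees GROUP BY dept ORDER BY a

Result:
dept      | a       
----------+---------
Marketing | 121172  
HR        | 130472.5
Legal     | 133202  
Support   | 154697  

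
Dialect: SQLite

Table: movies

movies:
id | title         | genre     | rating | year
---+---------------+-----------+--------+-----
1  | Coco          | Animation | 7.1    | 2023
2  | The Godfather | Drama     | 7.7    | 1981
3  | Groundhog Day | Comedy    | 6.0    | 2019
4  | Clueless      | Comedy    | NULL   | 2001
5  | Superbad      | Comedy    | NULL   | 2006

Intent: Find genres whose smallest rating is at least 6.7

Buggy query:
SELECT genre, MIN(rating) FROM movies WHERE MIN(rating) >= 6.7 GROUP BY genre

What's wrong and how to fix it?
Bug: Aggregates like MIN are computed per group after WHERE runs

Fix: Use HAVING for the per-group MIN condition

Corrected query:
SELECT genre, MIN(rating) FROM movies GROUP BY genre HAVING MIN(rating) >= 6.7

Result:
genre     | MIN(rating)
----------+------------
Animation | 7.1        
Drama     | 7.7        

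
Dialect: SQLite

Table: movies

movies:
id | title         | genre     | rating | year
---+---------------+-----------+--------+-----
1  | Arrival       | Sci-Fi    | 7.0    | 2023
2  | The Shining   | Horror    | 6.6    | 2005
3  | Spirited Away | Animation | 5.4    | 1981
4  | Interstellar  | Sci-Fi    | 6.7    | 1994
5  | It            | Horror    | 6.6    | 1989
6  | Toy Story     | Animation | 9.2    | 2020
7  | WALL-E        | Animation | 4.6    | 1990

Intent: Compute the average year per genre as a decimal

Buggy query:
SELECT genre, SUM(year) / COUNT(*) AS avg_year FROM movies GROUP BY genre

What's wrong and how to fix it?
Bug: SUM(year) and COUNT(*) are both integers; the division truncates the fractional part

Fix: Multiply by 1.0 (or CAST to REAL) to force floating-point division

Corrected query:
SELECT genre, SUM(year) * 1.0 / COUNT(*) AS avg_year FROM movies GROUP BY genre

Result:
genre     | avg_year
----------+---------
Animation | 1997    
Horror    | 1997    
Sci-Fi    | 2008.5  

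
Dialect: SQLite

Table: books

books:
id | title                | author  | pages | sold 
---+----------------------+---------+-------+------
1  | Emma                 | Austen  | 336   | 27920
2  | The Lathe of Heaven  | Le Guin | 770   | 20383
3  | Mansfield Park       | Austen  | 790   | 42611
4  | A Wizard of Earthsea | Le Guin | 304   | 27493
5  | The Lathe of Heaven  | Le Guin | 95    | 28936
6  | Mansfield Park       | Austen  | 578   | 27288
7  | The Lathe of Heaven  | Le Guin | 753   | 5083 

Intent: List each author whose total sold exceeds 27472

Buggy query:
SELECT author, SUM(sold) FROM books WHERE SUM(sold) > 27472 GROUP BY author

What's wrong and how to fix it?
Bug: WHERE runs before GROUP BY, so aggregates aren't available there

Fix: Use HAVING (which filters groups after aggregation) instead of WHERE

Corrected query:
SELECT author, SUM(sold) FROM books GROUP BY author HAVING SUM(sold) > 27472

Result:
author  | SUM(sold)
--------+----------
Austen  | 97819    
Le Guin | 81895    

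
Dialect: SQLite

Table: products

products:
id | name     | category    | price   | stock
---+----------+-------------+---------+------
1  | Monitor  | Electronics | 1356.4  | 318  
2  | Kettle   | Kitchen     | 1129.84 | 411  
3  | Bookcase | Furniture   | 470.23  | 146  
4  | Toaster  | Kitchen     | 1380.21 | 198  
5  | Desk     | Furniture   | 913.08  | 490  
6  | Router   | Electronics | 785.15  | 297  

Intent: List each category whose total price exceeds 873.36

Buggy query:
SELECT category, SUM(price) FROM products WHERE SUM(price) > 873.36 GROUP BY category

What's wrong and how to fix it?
Bug: SUM(price) is an aggregate, but WHERE filters rows before aggregation

Fix: Use HAVING (which filters groups after aggregation) instead of WHERE

Corrected query:
SELECT category, SUM(price) FROM products GROUP BY category HAVING SUM(price) > 873.36

Result:
category    | SUM(price)
------------+-----------
Electronics | 2141.55   
Furniture   | 1383.31   
Kitchen     | 2510.05   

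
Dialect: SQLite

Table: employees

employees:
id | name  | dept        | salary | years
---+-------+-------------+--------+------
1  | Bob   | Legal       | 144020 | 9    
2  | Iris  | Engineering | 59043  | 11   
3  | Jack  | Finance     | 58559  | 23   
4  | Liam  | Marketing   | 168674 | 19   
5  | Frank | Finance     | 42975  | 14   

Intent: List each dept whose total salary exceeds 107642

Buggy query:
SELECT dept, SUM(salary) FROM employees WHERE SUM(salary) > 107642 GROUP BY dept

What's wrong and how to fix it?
Bug: SUM(salary) is an aggregate, but WHERE filters rows before aggregation

Fix: Use HAVING (which filters groups after aggregation) instead of WHERE

Corrected query:
SELECT dept, SUM(salary) FROM employees GROUP BY dept HAVING SUM(salary) > 107642

Result:
dept      | SUM(salary)
----------+------------
Legal     | 144020     
Marketing | 168674     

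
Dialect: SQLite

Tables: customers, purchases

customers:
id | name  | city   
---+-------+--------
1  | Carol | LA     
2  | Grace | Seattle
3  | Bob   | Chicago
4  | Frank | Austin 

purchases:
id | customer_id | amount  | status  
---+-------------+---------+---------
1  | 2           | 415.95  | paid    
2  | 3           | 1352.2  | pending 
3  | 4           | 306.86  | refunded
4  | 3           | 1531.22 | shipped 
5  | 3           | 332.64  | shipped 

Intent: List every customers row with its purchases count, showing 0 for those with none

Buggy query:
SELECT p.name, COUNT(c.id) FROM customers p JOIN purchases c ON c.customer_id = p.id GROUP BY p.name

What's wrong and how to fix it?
Bug: An inner join excludes parents with zero children

Fix: Use LEFT JOIN so parents without children still appear (COUNT(c.id) gives 0)

Corrected query:
SELECT p.name, COUNT(c.id) FROM customers p LEFT JOIN purchases c ON c.customer_id = p.id GROUP BY p.name

Result:
name  | COUNT(c.id)
------+------------
Bob   | 3          
Carol | 0          
Frank | 1          
Grace | 1          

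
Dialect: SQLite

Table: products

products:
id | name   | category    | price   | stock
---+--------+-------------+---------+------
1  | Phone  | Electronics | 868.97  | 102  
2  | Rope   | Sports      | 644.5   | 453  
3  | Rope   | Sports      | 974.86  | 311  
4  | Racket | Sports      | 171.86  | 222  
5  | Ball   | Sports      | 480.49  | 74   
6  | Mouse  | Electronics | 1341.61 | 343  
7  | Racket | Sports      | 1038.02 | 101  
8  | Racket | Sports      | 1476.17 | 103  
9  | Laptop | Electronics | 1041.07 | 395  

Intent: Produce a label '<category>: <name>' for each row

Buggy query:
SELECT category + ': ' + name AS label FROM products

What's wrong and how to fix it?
Bug: '+' is numeric addition; on text columns SQLite converts them to 0 instead of concatenating

Fix: Replace + with || to concatenate text

Corrected query:
SELECT category || ': ' || name AS label FROM products

Result:
label              
-------------------
Electronics: Phone 
Sports: Rope       
Sports: Rope       
Sports: Racket     
Sports: Ball       
Electronics: Mouse 
Sports: Racket     
Sports: Racket     
Electronics: Laptop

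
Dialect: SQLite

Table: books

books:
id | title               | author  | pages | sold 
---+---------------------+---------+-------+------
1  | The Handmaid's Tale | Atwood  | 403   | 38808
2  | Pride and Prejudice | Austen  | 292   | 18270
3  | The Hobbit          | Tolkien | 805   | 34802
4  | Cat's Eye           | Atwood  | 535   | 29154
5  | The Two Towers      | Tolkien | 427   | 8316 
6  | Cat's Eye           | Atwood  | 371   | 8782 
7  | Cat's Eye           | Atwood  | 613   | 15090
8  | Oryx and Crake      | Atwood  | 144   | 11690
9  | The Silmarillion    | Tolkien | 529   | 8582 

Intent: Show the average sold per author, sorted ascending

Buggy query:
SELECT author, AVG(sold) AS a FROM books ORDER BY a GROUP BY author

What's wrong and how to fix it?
Bug: ORDER BY appears before GROUP BY; SQL clause order requires GROUP BY first

Fix: Reorder: SELECT … FROM … GROUP BY … ORDER BY …

Corrected query:
SELECT author, AVG(sold) AS a FROM books GROUP BY author ORDER BY a

Result:
author  | a           
--------+-------------
Tolkien | 17233.333333
Austen  | 18270       
Atwood  | 20704.8     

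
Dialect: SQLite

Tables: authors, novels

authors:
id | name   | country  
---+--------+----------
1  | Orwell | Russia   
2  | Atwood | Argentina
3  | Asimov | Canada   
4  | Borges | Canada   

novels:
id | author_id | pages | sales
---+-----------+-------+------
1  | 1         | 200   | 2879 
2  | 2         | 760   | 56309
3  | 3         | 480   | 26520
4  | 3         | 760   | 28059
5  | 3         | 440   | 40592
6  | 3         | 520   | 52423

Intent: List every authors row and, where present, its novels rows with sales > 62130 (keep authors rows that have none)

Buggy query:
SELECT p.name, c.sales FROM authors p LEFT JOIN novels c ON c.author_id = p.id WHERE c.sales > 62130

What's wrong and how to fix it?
Bug: Filtering c.sales in WHERE discards the NULL rows produced by LEFT JOIN, turning it into an inner join

Fix: Move the right-table condition into the ON clause so unmatched parents are kept

Corrected query:
SELECT p.name, c.sales FROM authors p LEFT JOIN novels c ON c.author_id = p.id AND c.sales > 62130

Result:
name   | sales
-------+------
Orwell | NULL 
Atwood | NULL 
Asimov | NULL 
Borges | NULL 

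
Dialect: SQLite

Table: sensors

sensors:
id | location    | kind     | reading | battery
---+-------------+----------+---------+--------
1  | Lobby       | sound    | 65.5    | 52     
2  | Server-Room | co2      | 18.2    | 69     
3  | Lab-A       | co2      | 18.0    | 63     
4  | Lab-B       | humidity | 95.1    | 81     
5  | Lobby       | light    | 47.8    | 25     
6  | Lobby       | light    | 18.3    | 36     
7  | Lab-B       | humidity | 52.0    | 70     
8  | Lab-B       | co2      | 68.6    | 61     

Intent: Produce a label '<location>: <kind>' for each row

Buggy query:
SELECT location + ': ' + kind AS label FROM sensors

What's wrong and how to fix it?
Bug: SQLite uses || for string concatenation; + coerces text to numbers (yielding 0)

Fix: Use the || operator for string concatenation

Corrected query:
SELECT location || ': ' || kind AS label FROM sensors

Result:
label           
----------------
Lobby: sound    
Server-Room: co2
Lab-A: co2      
Lab-B: humidity 
Lobby: light    
Lobby: light    
Lab-B: humidity 
Lab-B: co2      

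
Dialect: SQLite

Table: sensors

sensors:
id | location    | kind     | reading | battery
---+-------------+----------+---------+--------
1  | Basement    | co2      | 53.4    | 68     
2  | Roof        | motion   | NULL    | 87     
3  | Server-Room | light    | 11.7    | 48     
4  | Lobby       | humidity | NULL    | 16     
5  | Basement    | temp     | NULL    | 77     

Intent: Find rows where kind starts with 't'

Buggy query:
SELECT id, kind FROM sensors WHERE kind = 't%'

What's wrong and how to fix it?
Bug: Wildcards only work with LIKE; '=' treats '%' as a literal character

Fix: Replace '=' with LIKE so 't%' is treated as a pattern

Corrected query:
SELECT id, kind FROM sensors WHERE kind LIKE 't%'

Result:
id | kind
---+-----
5  | temp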